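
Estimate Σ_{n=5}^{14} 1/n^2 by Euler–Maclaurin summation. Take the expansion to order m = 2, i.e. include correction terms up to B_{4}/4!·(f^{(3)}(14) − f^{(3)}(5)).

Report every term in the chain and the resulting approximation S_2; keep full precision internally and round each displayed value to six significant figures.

S_2 ≈ 0.152384

∫_5^14 1/x^2 dx evaluates to 0.128571.
Boundary: ½(f(5) + f(14)) = ½(0.0400000 + 0.00510204) = 0.0225510.
Integral + boundary = 0.151122.
Correction k=1: B_{2}/2! · (f^{(1)}(14) − f^{(1)}(5)) = 1/12 · (-0.000728863 − (-0.0160000)) = 0.00127259.
Partial sum through k=1: 0.152395.
Correction k=2: B_{4}/4! · (f^{(3)}(14) − f^{(3)}(5)) = −1/720 · (-4.46243e-05 − (-0.00768000)) = -1.06047e-05.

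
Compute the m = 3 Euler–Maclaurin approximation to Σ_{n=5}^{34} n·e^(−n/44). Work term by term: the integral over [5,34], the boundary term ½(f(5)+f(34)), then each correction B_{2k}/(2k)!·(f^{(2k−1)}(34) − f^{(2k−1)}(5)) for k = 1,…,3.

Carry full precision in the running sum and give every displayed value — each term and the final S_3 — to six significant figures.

∫_5^34 x·e^(−x/44) dx evaluates to 339.675.
Boundary: ½(f(5) + f(34)) = ½(4.46291 + 15.6996) = 10.0812.
Running total after boundary: 349.756.
k=1: B_{2}/(2)! × [f^{(1)}(34) − f^{(1)}(5)] = 1/12 × (0.104944 − 0.791153) = -0.0571841.
After k=1: 349.699.
k=2: B_{4}/(4)! × [f^{(3)}(34) − f^{(3)}(5)] = −1/720 × (0.000531223 − 0.00133074) = 1.11044e-06.
After k=2: 349.699.
k=3: B_{6}/(6)! × [f^{(5)}(34) − f^{(5)}(5)] = 1/30240 × (5.20785e-07 − 1.16365e-06) = -2.12589e-11.

S_3 ≈ 349.699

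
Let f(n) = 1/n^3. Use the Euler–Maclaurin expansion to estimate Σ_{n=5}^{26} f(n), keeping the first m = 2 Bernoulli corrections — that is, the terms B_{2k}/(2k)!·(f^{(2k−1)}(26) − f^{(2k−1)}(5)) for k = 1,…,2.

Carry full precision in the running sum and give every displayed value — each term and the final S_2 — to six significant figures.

∫_5^26 1/x^3 dx evaluates to 0.0192604.
Endpoint term: (f(5) + f(26))/2 = (0.00800000 + 5.68958e-05)/2 = 0.00402845.
So far: 0.0232888.
Order-1 term: 1/12 · (-6.56490e-06 − (-0.00480000)) = 0.000399453.
Partial sum through k=1: 0.0236883.
Order-2 term: −1/720 · (-1.94228e-07 − (-0.00384000)) = -5.33306e-06.

S_2 ≈ 0.0236829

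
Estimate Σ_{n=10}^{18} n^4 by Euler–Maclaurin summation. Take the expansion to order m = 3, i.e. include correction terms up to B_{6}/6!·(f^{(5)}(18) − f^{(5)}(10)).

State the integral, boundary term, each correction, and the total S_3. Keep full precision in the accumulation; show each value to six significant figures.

∫_10^18 x^4 dx evaluates to 357914.
Endpoint term: (f(10) + f(18))/2 = (10000.0 + 104976)/2 = 57488.0.
So far: 415402.
Order-1 term: 1/12 · (23328.0 − 4000.00) = 1610.67.
After k=1: 417012.
Order-2 term: −1/720 · (432.000 − 240.000) = -0.266667.
After k=2: 417012.
Order-3 term: 1/30240 · (0.00000 − 0.00000) = 0.00000.

S_3 ≈ 417012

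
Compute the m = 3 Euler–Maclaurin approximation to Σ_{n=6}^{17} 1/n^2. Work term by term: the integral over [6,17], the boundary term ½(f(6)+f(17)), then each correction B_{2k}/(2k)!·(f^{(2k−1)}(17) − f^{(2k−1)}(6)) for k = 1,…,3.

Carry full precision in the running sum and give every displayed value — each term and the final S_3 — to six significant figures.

∫_6^17 1/x^2 dx evaluates to 0.107843.
½[f(6) + f(17)] = ½[0.0277778 + 0.00346021] = 0.0156190.
So far: 0.123462.
Order-1 term: 1/12 · (-0.000407083 − (-0.00925926)) = 0.000737681.
Partial sum through k=1: 0.124200.
Order-2 term: −1/720 · (-1.69031e-05 − (-0.00308642)) = -4.26322e-06.
Partial sum through k=2: 0.124196.
Order-3 term: 1/30240 · (-1.75465e-06 − (-0.00257202)) = 8.49954e-08.

S_3 ≈ 0.124196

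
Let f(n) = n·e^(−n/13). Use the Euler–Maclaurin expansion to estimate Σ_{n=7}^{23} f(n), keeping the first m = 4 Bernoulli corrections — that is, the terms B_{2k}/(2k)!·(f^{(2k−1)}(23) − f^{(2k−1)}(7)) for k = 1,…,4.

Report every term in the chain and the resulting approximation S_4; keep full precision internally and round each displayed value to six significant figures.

S_4 ≈ 75.9404

The integral term ∫_7^23 x·e^(−x/13) dx = 71.9706.
Endpoint term: (f(7) + f(23))/2 = (4.08552 + 3.92067)/2 = 4.00310.
Running total after boundary: 75.9737.
Correction k=1: B_{2}/2! · (f^{(1)}(23) − f^{(1)}(7)) = 1/12 · (-0.131126 − 0.269375) = -0.0333751.
Running total after k=1: 75.9404.
Correction k=2: B_{4}/4! · (f^{(3)}(23) − f^{(3)}(7)) = −1/720 · (0.00124143 − 0.00850098) = 1.00827e-05.
Running total after k=2: 75.9404.
Correction k=3: B_{6}/6! · (f^{(5)}(23) − f^{(5)}(7)) = 1/30240 · (1.92826e-05 − 9.11718e-05) = -2.37729e-09.
Running total after k=3: 75.9404.
Correction k=4: B_{8}/8! · (f^{(7)}(23) − f^{(7)}(7)) = −1/1209600 · (1.84730e-07 − 7.81313e-07) = 4.93206e-13.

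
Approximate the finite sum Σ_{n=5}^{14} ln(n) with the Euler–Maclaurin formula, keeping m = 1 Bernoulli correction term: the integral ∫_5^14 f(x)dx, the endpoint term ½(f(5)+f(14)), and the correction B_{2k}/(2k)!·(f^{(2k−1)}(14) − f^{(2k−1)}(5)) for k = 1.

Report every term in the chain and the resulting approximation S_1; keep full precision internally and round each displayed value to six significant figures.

The integral term ∫_5^14 ln(x) dx = 19.8996.
Endpoint term: (f(5) + f(14))/2 = (1.60944 + 2.63906)/2 = 2.12425.
Running total after boundary: 22.0239.
k=1: B_{2}/(2)! × [f^{(1)}(14) − f^{(1)}(5)] = 1/12 × (0.0714286 − 0.200000) = -0.0107143.

S_1 ≈ 22.0131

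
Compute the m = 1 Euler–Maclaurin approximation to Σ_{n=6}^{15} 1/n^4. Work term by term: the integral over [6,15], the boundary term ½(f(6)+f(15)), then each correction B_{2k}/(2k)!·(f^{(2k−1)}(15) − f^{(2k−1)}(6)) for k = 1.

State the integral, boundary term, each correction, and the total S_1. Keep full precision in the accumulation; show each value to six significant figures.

S_1 ≈ 0.00188255

Integral: ∫_6^15 1/x^4 dx = 0.00144444.
Boundary: ½(f(6) + f(15)) = ½(0.000771605 + 1.97531e-05) = 0.000395679.
Running total after boundary: 0.00184012.
k=1: B_{2}/(2)! × [f^{(1)}(15) − f^{(1)}(6)] = 1/12 × (-5.26749e-06 − (-0.000514403)) = 4.24280e-05.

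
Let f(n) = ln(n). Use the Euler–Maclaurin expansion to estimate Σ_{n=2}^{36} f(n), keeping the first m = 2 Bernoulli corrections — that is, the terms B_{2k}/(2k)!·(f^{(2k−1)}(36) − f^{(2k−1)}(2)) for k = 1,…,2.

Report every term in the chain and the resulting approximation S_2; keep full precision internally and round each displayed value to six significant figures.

The integral term ∫_2^36 ln(x) dx = 93.6204.
½[f(2) + f(36)] = ½[0.693147 + 3.58352] = 2.13833.
Integral + boundary = 95.7587.
Order-1 term: 1/12 · (0.0277778 − 0.500000) = -0.0393519.
After k=1: 95.7194.
Order-2 term: −1/720 · (4.28669e-05 − 0.250000) = 0.000347163.

S_2 ≈ 95.7197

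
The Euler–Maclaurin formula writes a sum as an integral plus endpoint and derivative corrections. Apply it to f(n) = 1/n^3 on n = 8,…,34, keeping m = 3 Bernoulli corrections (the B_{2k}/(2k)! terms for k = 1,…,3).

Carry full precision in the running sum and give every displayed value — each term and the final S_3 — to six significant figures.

S_3 ≈ 0.00842979

Integral: ∫_8^34 1/x^3 dx = 0.00737997.
Boundary: ½(f(8) + f(34)) = ½(0.00195312 + 2.54427e-05) = 0.000989284.
So far: 0.00836926.
k=1: B_{2}/(2)! × [f^{(1)}(34) − f^{(1)}(8)] = 1/12 × (-2.24494e-06 − (-0.000732422)) = 6.08481e-05.
After k=1: 0.00843011.
k=2: B_{4}/(4)! × [f^{(3)}(34) − f^{(3)}(8)] = −1/720 × (-3.88399e-08 − (-0.000228882)) = -3.17837e-07.
After k=2: 0.00842979.
k=3: B_{6}/(6)! × [f^{(5)}(34) − f^{(5)}(8)] = 1/30240 × (-1.41114e-09 − (-0.000150204)) = 4.96701e-09.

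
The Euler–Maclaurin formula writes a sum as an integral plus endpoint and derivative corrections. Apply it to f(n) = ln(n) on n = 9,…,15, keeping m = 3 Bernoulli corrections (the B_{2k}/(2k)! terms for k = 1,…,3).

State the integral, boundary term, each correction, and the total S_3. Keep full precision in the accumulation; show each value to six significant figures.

Integral: ∫_9^15 ln(x) dx = 14.8457.
Endpoint term: (f(9) + f(15))/2 = (2.19722 + 2.70805)/2 = 2.45264.
Running total after boundary: 17.2984.
k=1: B_{2}/(2)! × [f^{(1)}(15) − f^{(1)}(9)] = 1/12 × (0.0666667 − 0.111111) = -0.00370370.
Partial sum through k=1: 17.2947.
k=2: B_{4}/(4)! × [f^{(3)}(15) − f^{(3)}(9)] = −1/720 × (0.000592593 − 0.00274348) = 2.98735e-06.
Partial sum through k=2: 17.2947.
k=3: B_{6}/(6)! × [f^{(5)}(15) − f^{(5)}(9)] = 1/30240 × (3.16049e-05 − 0.000406442) = -1.23954e-08.

S_3 ≈ 17.2947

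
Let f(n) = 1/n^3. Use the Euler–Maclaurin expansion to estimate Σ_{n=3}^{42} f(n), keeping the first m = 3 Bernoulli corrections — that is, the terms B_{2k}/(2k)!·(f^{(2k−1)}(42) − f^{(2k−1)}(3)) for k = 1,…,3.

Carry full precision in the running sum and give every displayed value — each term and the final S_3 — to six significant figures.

∫_3^42 1/x^3 dx evaluates to 0.0552721.
Endpoint term: (f(3) + f(42))/2 = (0.0370370 + 1.34975e-05)/2 = 0.0185253.
So far: 0.0737974.
k=1: B_{2}/(2)! × [f^{(1)}(42) − f^{(1)}(3)] = 1/12 × (-9.64104e-07 − (-0.0370370)) = 0.00308634.
Partial sum through k=1: 0.0768837.
k=2: B_{4}/(4)! × [f^{(3)}(42) − f^{(3)}(3)] = −1/720 × (-1.09309e-08 − (-0.0823045)) = -0.000114312.
Partial sum through k=2: 0.0767694.
k=3: B_{6}/(6)! × [f^{(5)}(42) − f^{(5)}(3)] = 1/30240 × (-2.60259e-10 − (-0.384088)) = 1.27013e-05.

S_3 ≈ 0.0767821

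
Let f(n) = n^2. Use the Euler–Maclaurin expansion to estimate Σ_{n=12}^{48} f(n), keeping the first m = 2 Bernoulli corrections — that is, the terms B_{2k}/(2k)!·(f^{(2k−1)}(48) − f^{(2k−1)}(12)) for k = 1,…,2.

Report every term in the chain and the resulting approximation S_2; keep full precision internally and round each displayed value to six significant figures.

The integral term ∫_12^48 x^2 dx = 36288.0.
Boundary: ½(f(12) + f(48)) = ½(144.000 + 2304.00) = 1224.00.
So far: 37512.0.
k=1: B_{2}/(2)! × [f^{(1)}(48) − f^{(1)}(12)] = 1/12 × (96.0000 − 24.0000) = 6.00000.
After k=1: 37518.0.
k=2: B_{4}/(4)! × [f^{(3)}(48) − f^{(3)}(12)] = −1/720 × (0.00000 − 0.00000) = 0.00000.

S_2 ≈ 37518.0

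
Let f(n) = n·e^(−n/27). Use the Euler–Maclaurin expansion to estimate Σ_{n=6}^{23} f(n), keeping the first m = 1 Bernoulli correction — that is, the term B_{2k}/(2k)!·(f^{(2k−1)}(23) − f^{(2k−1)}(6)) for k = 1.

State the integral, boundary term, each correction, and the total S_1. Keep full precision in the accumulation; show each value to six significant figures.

S_1 ≈ 144.776

Integral: ∫_6^23 x·e^(−x/27) dx = 137.514.
Boundary: ½(f(6) + f(23)) = ½(4.80442 + 9.81236) = 7.30839.
Running total after boundary: 144.823.
k=1: B_{2}/(2)! × [f^{(1)}(23) − f^{(1)}(6)] = 1/12 × (0.0632036 − 0.622796) = -0.0466327.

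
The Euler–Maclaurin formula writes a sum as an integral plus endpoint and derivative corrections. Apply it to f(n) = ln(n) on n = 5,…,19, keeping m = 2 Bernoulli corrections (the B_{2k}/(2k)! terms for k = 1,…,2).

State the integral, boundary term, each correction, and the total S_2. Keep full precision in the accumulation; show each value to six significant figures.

∫_5^19 ln(x) dx evaluates to 33.8972.
Boundary: ½(f(5) + f(19)) = ½(1.60944 + 2.94444) = 2.27694.
So far: 36.1741.
k=1: B_{2}/(2)! × [f^{(1)}(19) − f^{(1)}(5)] = 1/12 × (0.0526316 − 0.200000) = -0.0122807.
Partial sum through k=1: 36.1618.
k=2: B_{4}/(4)! × [f^{(3)}(19) − f^{(3)}(5)] = −1/720 × (0.000291588 − 0.0160000) = 2.18172e-05.

S_2 ≈ 36.1618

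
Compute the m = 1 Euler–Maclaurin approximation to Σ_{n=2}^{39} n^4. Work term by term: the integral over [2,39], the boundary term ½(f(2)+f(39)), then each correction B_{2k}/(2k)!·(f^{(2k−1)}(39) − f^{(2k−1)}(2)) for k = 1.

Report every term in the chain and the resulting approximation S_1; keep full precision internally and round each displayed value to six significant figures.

S_1 ≈ 1.92213e+07

∫_2^39 x^4 dx evaluates to 1.80448e+07.
½[f(2) + f(39)] = ½[16.0000 + 2.31344e+06] = 1.15673e+06.
Running total after boundary: 1.92016e+07.
k=1: B_{2}/(2)! × [f^{(1)}(39) − f^{(1)}(2)] = 1/12 × (237276 − 32.0000) = 19770.3.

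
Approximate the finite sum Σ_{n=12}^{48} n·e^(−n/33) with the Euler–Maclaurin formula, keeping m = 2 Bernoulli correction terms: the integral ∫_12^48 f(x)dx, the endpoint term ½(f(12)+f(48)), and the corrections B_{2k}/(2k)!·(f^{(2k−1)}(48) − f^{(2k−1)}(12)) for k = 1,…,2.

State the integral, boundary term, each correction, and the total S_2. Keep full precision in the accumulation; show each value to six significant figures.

∫_12^48 x·e^(−x/33) dx evaluates to 408.126.
Endpoint term: (f(12) + f(48))/2 = (8.34173 + 11.2083)/2 = 9.77502.
Integral + boundary = 417.901.
Correction k=1: B_{2}/2! · (f^{(1)}(48) − f^{(1)}(12)) = 1/12 · (-0.106139 − 0.442364) = -0.0457086.
After k=1: 417.855.
Correction k=2: B_{4}/4! · (f^{(3)}(48) − f^{(3)}(12)) = −1/720 · (0.000331381 − 0.00168288) = 1.87708e-06.

S_2 ≈ 417.855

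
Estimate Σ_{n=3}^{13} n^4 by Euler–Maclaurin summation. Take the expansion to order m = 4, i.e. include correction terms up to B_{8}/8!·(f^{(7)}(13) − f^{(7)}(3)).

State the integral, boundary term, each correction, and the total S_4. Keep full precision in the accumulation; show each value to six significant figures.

The integral term ∫_3^13 x^4 dx = 74210.0.
Boundary: ½(f(3) + f(13)) = ½(81.0000 + 28561.0) = 14321.0.
So far: 88531.0.
Correction k=1: B_{2}/2! · (f^{(1)}(13) − f^{(1)}(3)) = 1/12 · (8788.00 − 108.000) = 723.333.
After k=1: 89254.3.
Correction k=2: B_{4}/4! · (f^{(3)}(13) − f^{(3)}(3)) = −1/720 · (312.000 − 72.0000) = -0.333333.
After k=2: 89254.0.
Correction k=3: B_{6}/6! · (f^{(5)}(13) − f^{(5)}(3)) = 1/30240 · (0.00000 − 0.00000) = 0.00000.
After k=3: 89254.0.
Correction k=4: B_{8}/8! · (f^{(7)}(13) − f^{(7)}(3)) = −1/1209600 · (0.00000 − 0.00000) = 0.00000.

S_4 ≈ 89254.0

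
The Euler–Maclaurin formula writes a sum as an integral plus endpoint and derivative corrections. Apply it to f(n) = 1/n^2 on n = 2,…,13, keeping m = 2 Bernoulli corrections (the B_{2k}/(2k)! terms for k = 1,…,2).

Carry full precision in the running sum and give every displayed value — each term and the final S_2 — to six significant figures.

S_2 ≈ 0.570751

The integral term ∫_2^13 1/x^2 dx = 0.423077.
Endpoint term: (f(2) + f(13))/2 = (0.250000 + 0.00591716)/2 = 0.127959.
So far: 0.551036.
Order-1 term: 1/12 · (-0.000910332 − (-0.250000)) = 0.0207575.
Partial sum through k=1: 0.571793.
Order-2 term: −1/720 · (-6.46390e-05 − (-0.750000)) = -0.00104158.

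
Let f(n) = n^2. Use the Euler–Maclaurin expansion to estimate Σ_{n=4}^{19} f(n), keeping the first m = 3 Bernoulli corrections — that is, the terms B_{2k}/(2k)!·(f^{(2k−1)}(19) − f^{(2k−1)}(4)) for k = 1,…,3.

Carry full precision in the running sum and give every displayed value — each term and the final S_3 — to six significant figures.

S_3 ≈ 2456.00

The integral term ∫_4^19 x^2 dx = 2265.00.
Boundary: ½(f(4) + f(19)) = ½(16.0000 + 361.000) = 188.500.
So far: 2453.50.
Order-1 term: 1/12 · (38.0000 − 8.00000) = 2.50000.
After k=1: 2456.00.
Order-2 term: −1/720 · (0.00000 − 0.00000) = 0.00000.
After k=2: 2456.00.
Order-3 term: 1/30240 · (0.00000 − 0.00000) = 0.00000.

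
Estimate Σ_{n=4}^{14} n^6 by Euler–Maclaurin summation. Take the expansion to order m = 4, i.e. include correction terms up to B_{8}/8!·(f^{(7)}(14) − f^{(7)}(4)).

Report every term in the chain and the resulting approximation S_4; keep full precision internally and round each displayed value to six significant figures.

S_4 ≈ 1.90915e+07

∫_4^14 x^6 dx evaluates to 1.50567e+07.
½[f(4) + f(14)] = ½[4096.00 + 7.52954e+06] = 3.76682e+06.
Running total after boundary: 1.88235e+07.
Order-1 term: 1/12 · (3.22694e+06 − 6144.00) = 268400.
Partial sum through k=1: 1.90919e+07.
Order-2 term: −1/720 · (329280 − 7680.00) = -446.667.
Partial sum through k=2: 1.90915e+07.
Order-3 term: 1/30240 · (10080.0 − 2880.00) = 0.238095.
Partial sum through k=3: 1.90915e+07.
Order-4 term: −1/1209600 · (0.00000 − 0.00000) = 0.00000.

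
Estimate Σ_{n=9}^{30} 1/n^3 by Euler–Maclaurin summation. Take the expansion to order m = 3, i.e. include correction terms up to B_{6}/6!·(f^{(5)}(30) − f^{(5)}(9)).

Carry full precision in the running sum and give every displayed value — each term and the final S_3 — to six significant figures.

S_3 ≈ 0.00635931

∫_9^30 1/x^3 dx evaluates to 0.00561728.
½[f(9) + f(30)] = ½[0.00137174 + 3.70370e-05] = 0.000704390.
Running total after boundary: 0.00632167.
k=1: B_{2}/(2)! × [f^{(1)}(30) − f^{(1)}(9)] = 1/12 × (-3.70370e-06 − (-0.000457247)) = 3.77953e-05.
Partial sum through k=1: 0.00635947.
k=2: B_{4}/(4)! × [f^{(3)}(30) − f^{(3)}(9)] = −1/720 × (-8.23045e-08 − (-0.000112901)) = -1.56692e-07.
Partial sum through k=2: 0.00635931.
k=3: B_{6}/(6)! × [f^{(5)}(30) − f^{(5)}(9)] = 1/30240 × (-3.84088e-09 − (-5.85410e-05)) = 1.93575e-09.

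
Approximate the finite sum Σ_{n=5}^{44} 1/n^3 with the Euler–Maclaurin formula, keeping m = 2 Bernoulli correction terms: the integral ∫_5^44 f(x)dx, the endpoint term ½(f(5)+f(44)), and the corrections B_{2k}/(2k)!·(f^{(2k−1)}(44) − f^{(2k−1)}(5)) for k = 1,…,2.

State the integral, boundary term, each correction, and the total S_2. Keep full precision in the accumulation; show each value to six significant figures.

∫_5^44 1/x^3 dx evaluates to 0.0197417.
Endpoint term: (f(5) + f(44))/2 = (0.00800000 + 1.17393e-05)/2 = 0.00400587.
Running total after boundary: 0.0237476.
k=1: B_{2}/(2)! × [f^{(1)}(44) − f^{(1)}(5)] = 1/12 × (-8.00406e-07 − (-0.00480000)) = 0.000399933.
Running total after k=1: 0.0241475.
k=2: B_{4}/(4)! × [f^{(3)}(44) − f^{(3)}(5)] = −1/720 × (-8.26866e-09 − (-0.00384000)) = -5.33332e-06.

S_2 ≈ 0.0241422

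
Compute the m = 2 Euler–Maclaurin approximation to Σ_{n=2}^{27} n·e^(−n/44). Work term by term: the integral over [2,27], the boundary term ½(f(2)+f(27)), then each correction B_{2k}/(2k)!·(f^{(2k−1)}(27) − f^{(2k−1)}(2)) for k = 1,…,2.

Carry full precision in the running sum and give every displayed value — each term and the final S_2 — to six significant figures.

S_2 ≈ 250.998

∫_2^27 x·e^(−x/44) dx evaluates to 242.793.
Endpoint term: (f(2) + f(27))/2 = (1.91113 + 14.6172)/2 = 8.26417.
Running total after boundary: 251.057.
Correction k=1: B_{2}/2! · (f^{(1)}(27) − f^{(1)}(2)) = 1/12 · (0.209169 − 0.912128) = -0.0585799.
Running total after k=1: 250.998.
Correction k=2: B_{4}/4! · (f^{(3)}(27) − f^{(3)}(2)) = −1/720 · (0.000667317 − 0.00145829) = 1.09858e-06.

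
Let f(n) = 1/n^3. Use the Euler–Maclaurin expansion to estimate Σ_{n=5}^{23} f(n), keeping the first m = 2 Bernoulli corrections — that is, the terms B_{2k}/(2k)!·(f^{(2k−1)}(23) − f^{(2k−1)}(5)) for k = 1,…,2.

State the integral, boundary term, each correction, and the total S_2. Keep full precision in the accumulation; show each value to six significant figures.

The integral term ∫_5^23 1/x^3 dx = 0.0190548.
Boundary: ½(f(5) + f(23)) = ½(0.00800000 + 8.21895e-05) = 0.00404109.
Integral + boundary = 0.0230959.
Order-1 term: 1/12 · (-1.07204e-05 − (-0.00480000)) = 0.000399107.
Running total after k=1: 0.0234950.
Order-2 term: −1/720 · (-4.05307e-07 − (-0.00384000)) = -5.33277e-06.

S_2 ≈ 0.0234897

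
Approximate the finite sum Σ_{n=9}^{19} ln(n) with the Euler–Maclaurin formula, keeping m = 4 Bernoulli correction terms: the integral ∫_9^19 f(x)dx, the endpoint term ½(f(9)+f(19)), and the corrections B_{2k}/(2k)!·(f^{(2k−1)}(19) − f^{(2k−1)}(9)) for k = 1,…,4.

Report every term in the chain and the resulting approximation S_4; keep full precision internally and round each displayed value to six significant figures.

S_4 ≈ 28.7353

∫_9^19 ln(x) dx evaluates to 26.1693.
Boundary: ½(f(9) + f(19)) = ½(2.19722 + 2.94444) = 2.57083.
So far: 28.7402.
Correction k=1: B_{2}/2! · (f^{(1)}(19) − f^{(1)}(9)) = 1/12 · (0.0526316 − 0.111111) = -0.00487329.
After k=1: 28.7353.
Correction k=2: B_{4}/4! · (f^{(3)}(19) − f^{(3)}(9)) = −1/720 · (0.000291588 − 0.00274348) = 3.40541e-06.
After k=2: 28.7353.
Correction k=3: B_{6}/6! · (f^{(5)}(19) − f^{(5)}(9)) = 1/30240 · (9.69267e-06 − 0.000406442) = -1.31200e-08.
After k=3: 28.7353.
Correction k=4: B_{8}/8! · (f^{(7)}(19) − f^{(7)}(9)) = −1/1209600 · (8.05485e-07 − 0.000150534) = 1.23784e-10.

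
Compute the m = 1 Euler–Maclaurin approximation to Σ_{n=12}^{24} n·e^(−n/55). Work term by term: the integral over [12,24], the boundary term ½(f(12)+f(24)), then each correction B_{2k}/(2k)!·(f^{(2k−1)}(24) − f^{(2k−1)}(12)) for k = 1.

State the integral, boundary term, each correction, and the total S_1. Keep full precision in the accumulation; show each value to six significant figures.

S_1 ≈ 166.689

The integral term ∫_12^24 x·e^(−x/55) dx = 154.131.
Endpoint term: (f(12) + f(24))/2 = (9.64775 + 15.5132)/2 = 12.5805.
Running total after boundary: 166.711.
k=1: B_{2}/(2)! × [f^{(1)}(24) − f^{(1)}(12)] = 1/12 × (0.364325 − 0.628566) = -0.0220201.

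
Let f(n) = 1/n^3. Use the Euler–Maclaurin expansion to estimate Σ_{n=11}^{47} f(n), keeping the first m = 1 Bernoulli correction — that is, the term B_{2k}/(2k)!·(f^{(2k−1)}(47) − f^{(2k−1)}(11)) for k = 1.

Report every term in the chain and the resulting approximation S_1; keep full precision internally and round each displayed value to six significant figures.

S_1 ≈ 0.00430338

The integral term ∫_11^47 1/x^3 dx = 0.00390588.
½[f(11) + f(47)] = ½[0.000751315 + 9.63178e-06] = 0.000380473.
So far: 0.00428636.
Correction k=1: B_{2}/2! · (f^{(1)}(47) − f^{(1)}(11)) = 1/12 · (-6.14794e-07 − (-0.000204904)) = 1.70241e-05.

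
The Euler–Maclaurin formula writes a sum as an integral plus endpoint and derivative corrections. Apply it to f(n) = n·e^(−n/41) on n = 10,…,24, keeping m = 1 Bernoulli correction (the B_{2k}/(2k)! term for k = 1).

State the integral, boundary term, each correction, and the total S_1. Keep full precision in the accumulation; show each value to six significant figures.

S_1 ≈ 164.859

The integral term ∫_10^24 x·e^(−x/41) dx = 154.288.
½[f(10) + f(24)] = ½[7.83564 + 13.3656] = 10.6006.
So far: 164.889.
Order-1 term: 1/12 · (0.230911 − 0.592451) = -0.0301284.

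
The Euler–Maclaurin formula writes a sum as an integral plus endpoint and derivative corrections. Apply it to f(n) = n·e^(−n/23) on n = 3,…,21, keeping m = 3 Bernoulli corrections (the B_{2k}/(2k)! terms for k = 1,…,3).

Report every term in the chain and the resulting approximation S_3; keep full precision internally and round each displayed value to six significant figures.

The integral term ∫_3^21 x·e^(−x/23) dx = 118.756.
Endpoint term: (f(3) + f(21))/2 = (2.63314 + 8.42732)/2 = 5.53023.
So far: 124.286.
k=1: B_{2}/(2)! × [f^{(1)}(21) − f^{(1)}(3)] = 1/12 × (0.0348957 − 0.763229) = -0.0606945.
Partial sum through k=1: 124.226.
k=2: B_{4}/(4)! × [f^{(3)}(21) − f^{(3)}(3)] = −1/720 × (0.00158317 − 0.00476117) = 4.41388e-06.
Partial sum through k=2: 124.226.
k=3: B_{6}/(6)! × [f^{(5)}(21) − f^{(5)}(3)] = 1/30240 × (5.86083e-06 − 1.52733e-05) = -3.11258e-10.

S_3 ≈ 124.226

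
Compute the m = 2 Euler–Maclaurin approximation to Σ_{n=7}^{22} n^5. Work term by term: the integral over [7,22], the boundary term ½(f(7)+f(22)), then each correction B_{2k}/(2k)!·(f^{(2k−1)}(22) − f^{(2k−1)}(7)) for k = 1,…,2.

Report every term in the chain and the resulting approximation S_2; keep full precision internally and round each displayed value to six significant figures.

S_2 ≈ 2.15588e+07

Integral: ∫_7^22 x^5 dx = 1.88770e+07.
½[f(7) + f(22)] = ½[16807.0 + 5.15363e+06] = 2.58522e+06.
So far: 2.14623e+07.
Correction k=1: B_{2}/2! · (f^{(1)}(22) − f^{(1)}(7)) = 1/12 · (1.17128e+06 − 12005.0) = 96606.2.
Partial sum through k=1: 2.15589e+07.
Correction k=2: B_{4}/4! · (f^{(3)}(22) − f^{(3)}(7)) = −1/720 · (29040.0 − 2940.00) = -36.2500.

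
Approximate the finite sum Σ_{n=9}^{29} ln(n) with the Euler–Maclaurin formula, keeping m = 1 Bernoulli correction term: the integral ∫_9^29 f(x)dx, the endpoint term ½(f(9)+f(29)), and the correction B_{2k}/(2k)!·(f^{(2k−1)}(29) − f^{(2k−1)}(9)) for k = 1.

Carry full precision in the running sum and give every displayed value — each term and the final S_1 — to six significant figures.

S_1 ≈ 60.6524

Integral: ∫_9^29 ln(x) dx = 57.8766.
½[f(9) + f(29)] = ½[2.19722 + 3.36730] = 2.78226.
So far: 60.6588.
Order-1 term: 1/12 · (0.0344828 − 0.111111) = -0.00638570.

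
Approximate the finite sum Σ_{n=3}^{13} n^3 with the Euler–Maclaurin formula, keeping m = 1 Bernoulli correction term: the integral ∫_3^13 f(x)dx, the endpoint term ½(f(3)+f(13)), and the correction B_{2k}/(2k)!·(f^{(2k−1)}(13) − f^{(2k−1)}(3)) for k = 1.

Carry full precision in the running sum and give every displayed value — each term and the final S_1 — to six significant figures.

The integral term ∫_3^13 x^3 dx = 7120.00.
½[f(3) + f(13)] = ½[27.0000 + 2197.00] = 1112.00.
So far: 8232.00.
Correction k=1: B_{2}/2! · (f^{(1)}(13) − f^{(1)}(3)) = 1/12 · (507.000 − 27.0000) = 40.0000.

S_1 ≈ 8272.00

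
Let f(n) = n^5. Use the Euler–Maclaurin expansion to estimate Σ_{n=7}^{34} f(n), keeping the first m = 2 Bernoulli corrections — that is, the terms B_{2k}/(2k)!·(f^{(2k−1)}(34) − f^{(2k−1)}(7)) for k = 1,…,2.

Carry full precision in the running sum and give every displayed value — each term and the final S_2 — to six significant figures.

S_2 ≈ 2.80730e+08

∫_7^34 x^5 dx evaluates to 2.57448e+08.
½[f(7) + f(34)] = ½[16807.0 + 4.54354e+07] = 2.27261e+07.
Running total after boundary: 2.80174e+08.
Order-1 term: 1/12 · (6.68168e+06 − 12005.0) = 555806.
Partial sum through k=1: 2.80730e+08.
Order-2 term: −1/720 · (69360.0 − 2940.00) = -92.2500.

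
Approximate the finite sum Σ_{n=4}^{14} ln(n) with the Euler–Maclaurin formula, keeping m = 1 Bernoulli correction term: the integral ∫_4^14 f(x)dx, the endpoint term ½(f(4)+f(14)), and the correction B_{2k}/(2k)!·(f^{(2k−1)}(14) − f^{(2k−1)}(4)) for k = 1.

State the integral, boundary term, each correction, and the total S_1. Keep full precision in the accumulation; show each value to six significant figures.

Integral: ∫_4^14 ln(x) dx = 21.4016.
½[f(4) + f(14)] = ½[1.38629 + 2.63906] = 2.01268.
So far: 23.4143.
Order-1 term: 1/12 · (0.0714286 − 0.250000) = -0.0148810.

S_1 ≈ 23.3994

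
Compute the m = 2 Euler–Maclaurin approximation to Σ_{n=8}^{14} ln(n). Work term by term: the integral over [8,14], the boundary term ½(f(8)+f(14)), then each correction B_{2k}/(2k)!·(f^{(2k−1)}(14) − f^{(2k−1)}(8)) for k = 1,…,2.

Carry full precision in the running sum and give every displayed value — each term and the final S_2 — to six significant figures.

S_2 ≈ 16.6661

Integral: ∫_8^14 ln(x) dx = 14.3113.
½[f(8) + f(14)] = ½[2.07944 + 2.63906] = 2.35925.
Running total after boundary: 16.6705.
k=1: B_{2}/(2)! × [f^{(1)}(14) − f^{(1)}(8)] = 1/12 × (0.0714286 − 0.125000) = -0.00446429.
Partial sum through k=1: 16.6661.
k=2: B_{4}/(4)! × [f^{(3)}(14) − f^{(3)}(8)] = −1/720 × (0.000728863 − 0.00390625) = 4.41304e-06.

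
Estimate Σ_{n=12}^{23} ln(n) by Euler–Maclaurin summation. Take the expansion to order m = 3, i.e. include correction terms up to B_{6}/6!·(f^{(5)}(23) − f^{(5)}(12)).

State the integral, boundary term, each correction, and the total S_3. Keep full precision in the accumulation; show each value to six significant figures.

Integral: ∫_12^23 ln(x) dx = 31.2975.
Endpoint term: (f(12) + f(23))/2 = (2.48491 + 3.13549)/2 = 2.81020.
Integral + boundary = 34.1077.
k=1: B_{2}/(2)! × [f^{(1)}(23) − f^{(1)}(12)] = 1/12 × (0.0434783 − 0.0833333) = -0.00332126.
After k=1: 34.1044.
k=2: B_{4}/(4)! × [f^{(3)}(23) − f^{(3)}(12)] = −1/720 × (0.000164379 − 0.00115741) = 1.37921e-06.
After k=2: 34.1044.
k=3: B_{6}/(6)! × [f^{(5)}(23) − f^{(5)}(12)] = 1/30240 × (3.72883e-06 − 9.64506e-05) = -3.06620e-09.

S_3 ≈ 34.1044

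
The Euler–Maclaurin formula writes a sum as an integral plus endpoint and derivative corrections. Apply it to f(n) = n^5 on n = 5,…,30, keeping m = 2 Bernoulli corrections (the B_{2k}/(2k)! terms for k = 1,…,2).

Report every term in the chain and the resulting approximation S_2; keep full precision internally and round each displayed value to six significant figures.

S_2 ≈ 1.33986e+08

The integral term ∫_5^30 x^5 dx = 1.21497e+08.
Boundary: ½(f(5) + f(30)) = ½(3125.00 + 2.43000e+07) = 1.21516e+07.
Running total after boundary: 1.33649e+08.
Order-1 term: 1/12 · (4.05000e+06 − 3125.00) = 337240.
After k=1: 1.33986e+08.
Order-2 term: −1/720 · (54000.0 − 1500.00) = -72.9167.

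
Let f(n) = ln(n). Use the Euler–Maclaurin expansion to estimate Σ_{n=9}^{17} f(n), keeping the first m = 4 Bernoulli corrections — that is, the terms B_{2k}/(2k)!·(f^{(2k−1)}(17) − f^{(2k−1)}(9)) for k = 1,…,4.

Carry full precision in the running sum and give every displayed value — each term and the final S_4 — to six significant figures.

S_4 ≈ 22.9005

∫_9^17 ln(x) dx evaluates to 20.3896.
Endpoint term: (f(9) + f(17))/2 = (2.19722 + 2.83321)/2 = 2.51522.
Running total after boundary: 22.9048.
Correction k=1: B_{2}/2! · (f^{(1)}(17) − f^{(1)}(9)) = 1/12 · (0.0588235 − 0.111111) = -0.00435730.
Running total after k=1: 22.9005.
Correction k=2: B_{4}/4! · (f^{(3)}(17) − f^{(3)}(9)) = −1/720 · (0.000407083 − 0.00274348) = 3.24500e-06.
Running total after k=2: 22.9005.
Correction k=3: B_{6}/6! · (f^{(5)}(17) − f^{(5)}(9)) = 1/30240 · (1.69031e-05 − 0.000406442) = -1.28816e-08.
Running total after k=3: 22.9005.
Correction k=4: B_{8}/8! · (f^{(7)}(17) − f^{(7)}(9)) = −1/1209600 · (1.75465e-06 − 0.000150534) = 1.22999e-10.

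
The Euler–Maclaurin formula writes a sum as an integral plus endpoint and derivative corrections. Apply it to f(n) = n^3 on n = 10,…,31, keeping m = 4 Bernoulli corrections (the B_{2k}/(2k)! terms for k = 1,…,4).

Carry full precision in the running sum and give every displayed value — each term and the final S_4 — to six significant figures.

S_4 ≈ 243991

Integral: ∫_10^31 x^3 dx = 228380.
Boundary: ½(f(10) + f(31)) = ½(1000.00 + 29791.0) = 15395.5.
So far: 243776.
Correction k=1: B_{2}/2! · (f^{(1)}(31) − f^{(1)}(10)) = 1/12 · (2883.00 − 300.000) = 215.250.
After k=1: 243991.
Correction k=2: B_{4}/4! · (f^{(3)}(31) − f^{(3)}(10)) = −1/720 · (6.00000 − 6.00000) = 0.00000.
After k=2: 243991.
Correction k=3: B_{6}/6! · (f^{(5)}(31) − f^{(5)}(10)) = 1/30240 · (0.00000 − 0.00000) = 0.00000.
After k=3: 243991.
Correction k=4: B_{8}/8! · (f^{(7)}(31) − f^{(7)}(10)) = −1/1209600 · (0.00000 − 0.00000) = 0.00000.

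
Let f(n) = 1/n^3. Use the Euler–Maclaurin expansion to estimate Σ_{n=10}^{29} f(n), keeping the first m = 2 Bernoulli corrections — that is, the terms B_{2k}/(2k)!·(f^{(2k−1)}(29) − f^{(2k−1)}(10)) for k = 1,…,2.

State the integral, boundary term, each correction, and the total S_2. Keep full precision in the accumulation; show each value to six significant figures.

S_2 ≈ 0.00495053

∫_10^29 1/x^3 dx evaluates to 0.00440547.
Boundary: ½(f(10) + f(29)) = ½(0.00100000 + 4.10021e-05) = 0.000520501.
So far: 0.00492597.
k=1: B_{2}/(2)! × [f^{(1)}(29) − f^{(1)}(10)] = 1/12 × (-4.24160e-06 − (-0.000300000)) = 2.46465e-05.
Partial sum through k=1: 0.00495062.
k=2: B_{4}/(4)! × [f^{(3)}(29) − f^{(3)}(10)] = −1/720 × (-1.00870e-07 − (-6.00000e-05)) = -8.31932e-08.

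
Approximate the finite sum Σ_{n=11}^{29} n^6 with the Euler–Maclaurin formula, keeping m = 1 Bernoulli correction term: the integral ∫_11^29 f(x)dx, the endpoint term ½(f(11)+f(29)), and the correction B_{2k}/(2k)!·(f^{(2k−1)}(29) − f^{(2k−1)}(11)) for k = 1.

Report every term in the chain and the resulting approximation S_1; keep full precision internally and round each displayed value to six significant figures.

Integral: ∫_11^29 x^6 dx = 2.46148e+09.
Boundary: ½(f(11) + f(29)) = ½(1.77156e+06 + 5.94823e+08) = 2.98297e+08.
So far: 2.75978e+09.
k=1: B_{2}/(2)! × [f^{(1)}(29) − f^{(1)}(11)] = 1/12 × (1.23067e+08 − 966306) = 1.01750e+07.

S_1 ≈ 2.76996e+09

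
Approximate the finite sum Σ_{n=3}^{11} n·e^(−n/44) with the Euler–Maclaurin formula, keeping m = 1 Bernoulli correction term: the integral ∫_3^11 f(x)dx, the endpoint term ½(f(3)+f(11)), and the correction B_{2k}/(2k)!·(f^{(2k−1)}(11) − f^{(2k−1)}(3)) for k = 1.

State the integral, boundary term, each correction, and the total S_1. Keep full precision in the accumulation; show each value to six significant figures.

S_1 ≈ 52.6622

The integral term ∫_3^11 x·e^(−x/44) dx = 47.0015.
½[f(3) + f(11)] = ½[2.80227 + 8.56681] = 5.68454.
Integral + boundary = 52.6861.
k=1: B_{2}/(2)! × [f^{(1)}(11) − f^{(1)}(3)] = 1/12 × (0.584101 − 0.870403) = -0.0238585.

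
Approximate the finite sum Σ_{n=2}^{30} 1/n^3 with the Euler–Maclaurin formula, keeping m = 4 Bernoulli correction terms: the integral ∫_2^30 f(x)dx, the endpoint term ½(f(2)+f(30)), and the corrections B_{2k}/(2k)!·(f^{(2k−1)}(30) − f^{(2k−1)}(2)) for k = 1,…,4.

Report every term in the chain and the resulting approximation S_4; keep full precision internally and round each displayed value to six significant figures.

S_4 ≈ 0.201465

∫_2^30 1/x^3 dx evaluates to 0.124444.
½[f(2) + f(30)] = ½[0.125000 + 3.70370e-05] = 0.0625185.
Integral + boundary = 0.186963.
Correction k=1: B_{2}/2! · (f^{(1)}(30) − f^{(1)}(2)) = 1/12 · (-3.70370e-06 − (-0.187500)) = 0.0156247.
Partial sum through k=1: 0.202588.
Correction k=2: B_{4}/4! · (f^{(3)}(30) − f^{(3)}(2)) = −1/720 · (-8.23045e-08 − (-0.937500)) = -0.00130208.
Partial sum through k=2: 0.201286.
Correction k=3: B_{6}/6! · (f^{(5)}(30) − f^{(5)}(2)) = 1/30240 · (-3.84088e-09 − (-9.84375)) = 0.000325521.
Partial sum through k=3: 0.201611.
Correction k=4: B_{8}/8! · (f^{(7)}(30) − f^{(7)}(2)) = −1/1209600 · (-3.07270e-10 − (-177.188)) = -0.000146484.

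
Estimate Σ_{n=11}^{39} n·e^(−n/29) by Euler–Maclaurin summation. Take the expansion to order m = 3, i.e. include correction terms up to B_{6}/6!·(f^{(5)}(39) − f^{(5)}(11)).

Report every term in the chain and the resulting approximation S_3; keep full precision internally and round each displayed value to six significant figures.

S_3 ≈ 288.756

The integral term ∫_11^39 x·e^(−x/29) dx = 279.954.
Boundary: ½(f(11) + f(39)) = ½(7.52767 + 10.1628) = 8.84523.
So far: 288.799.
Correction k=1: B_{2}/2! · (f^{(1)}(39) − f^{(1)}(11)) = 1/12 · (-0.0898568 − 0.424759) = -0.0428846.
Partial sum through k=1: 288.756.
Correction k=2: B_{4}/4! · (f^{(3)}(39) − f^{(3)}(11)) = −1/720 · (0.000512857 − 0.00213249) = 2.24949e-06.
Partial sum through k=2: 288.756.
Correction k=3: B_{6}/6! · (f^{(5)}(39) − f^{(5)}(11)) = 1/30240 · (1.34668e-06 − 4.47077e-06) = -1.03310e-10.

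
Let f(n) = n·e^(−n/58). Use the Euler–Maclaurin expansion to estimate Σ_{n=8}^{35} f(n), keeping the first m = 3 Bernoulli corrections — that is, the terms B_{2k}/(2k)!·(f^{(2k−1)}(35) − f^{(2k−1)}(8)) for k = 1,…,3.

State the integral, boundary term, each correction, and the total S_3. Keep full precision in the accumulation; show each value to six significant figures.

∫_8^35 x·e^(−x/58) dx evaluates to 384.696.
Endpoint term: (f(8) + f(35))/2 = (6.96927 + 19.1423)/2 = 13.0558.
So far: 397.752.
k=1: B_{2}/(2)! × [f^{(1)}(35) − f^{(1)}(8)] = 1/12 × (0.216883 − 0.750999) = -0.0445097.
Partial sum through k=1: 397.707.
k=2: B_{4}/(4)! × [f^{(3)}(35) − f^{(3)}(8)] = −1/720 × (0.000389634 − 0.000741176) = 4.88253e-07.
Partial sum through k=2: 397.707.
k=3: B_{6}/(6)! × [f^{(5)}(35) − f^{(5)}(8)] = 1/30240 × (2.12484e-07 − 3.74288e-07) = -5.35068e-12.

S_3 ≈ 397.707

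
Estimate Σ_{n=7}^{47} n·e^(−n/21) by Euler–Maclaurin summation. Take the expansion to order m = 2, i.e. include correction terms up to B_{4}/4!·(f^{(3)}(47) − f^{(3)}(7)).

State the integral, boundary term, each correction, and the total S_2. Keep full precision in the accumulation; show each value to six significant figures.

Integral: ∫_7^47 x·e^(−x/21) dx = 269.008.
Endpoint term: (f(7) + f(47))/2 = (5.01572 + 5.01309)/2 = 5.01440.
So far: 274.022.
k=1: B_{2}/(2)! × [f^{(1)}(47) − f^{(1)}(7)] = 1/12 × (-0.132057 − 0.477688) = -0.0508121.
After k=1: 273.971.
k=2: B_{4}/(4)! × [f^{(3)}(47) − f^{(3)}(7)] = −1/720 × (0.000184276 − 0.00433277) = 5.76179e-06.

S_2 ≈ 273.971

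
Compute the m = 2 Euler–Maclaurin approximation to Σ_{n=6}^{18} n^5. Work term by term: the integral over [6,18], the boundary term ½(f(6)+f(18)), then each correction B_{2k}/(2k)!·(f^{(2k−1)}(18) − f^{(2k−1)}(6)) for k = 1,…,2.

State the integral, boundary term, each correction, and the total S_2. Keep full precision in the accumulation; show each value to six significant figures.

Integral: ∫_6^18 x^5 dx = 5.66093e+06.
Boundary: ½(f(6) + f(18)) = ½(7776.00 + 1.88957e+06) = 948672.
Running total after boundary: 6.60960e+06.
k=1: B_{2}/(2)! × [f^{(1)}(18) − f^{(1)}(6)] = 1/12 × (524880 − 6480.00) = 43200.0.
After k=1: 6.65280e+06.
k=2: B_{4}/(4)! × [f^{(3)}(18) − f^{(3)}(6)] = −1/720 × (19440.0 − 2160.00) = -24.0000.

S_2 ≈ 6.65278e+06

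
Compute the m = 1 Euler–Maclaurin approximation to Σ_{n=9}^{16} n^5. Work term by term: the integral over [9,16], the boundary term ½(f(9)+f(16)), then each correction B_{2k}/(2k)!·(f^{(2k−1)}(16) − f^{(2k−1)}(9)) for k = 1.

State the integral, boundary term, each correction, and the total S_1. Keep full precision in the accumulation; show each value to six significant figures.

The integral term ∫_9^16 x^5 dx = 2.70763e+06.
½[f(9) + f(16)] = ½[59049.0 + 1.04858e+06] = 553812.
So far: 3.26144e+06.
k=1: B_{2}/(2)! × [f^{(1)}(16) − f^{(1)}(9)] = 1/12 × (327680 − 32805.0) = 24572.9.

S_1 ≈ 3.28601e+06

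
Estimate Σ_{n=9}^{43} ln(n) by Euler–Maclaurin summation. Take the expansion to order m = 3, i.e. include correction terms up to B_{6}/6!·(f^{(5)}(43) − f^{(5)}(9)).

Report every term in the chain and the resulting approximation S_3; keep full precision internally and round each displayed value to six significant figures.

∫_9^43 ln(x) dx evaluates to 107.957.
½[f(9) + f(43)] = ½[2.19722 + 3.76120] = 2.97921.
So far: 110.936.
Order-1 term: 1/12 · (0.0232558 − 0.111111) = -0.00732127.
After k=1: 110.928.
Order-2 term: −1/720 · (2.51550e-05 − 0.00274348) = 3.77546e-06.
After k=2: 110.928.
Order-3 term: 1/30240 · (1.63256e-07 − 0.000406442) = -1.34351e-08.

S_3 ≈ 110.928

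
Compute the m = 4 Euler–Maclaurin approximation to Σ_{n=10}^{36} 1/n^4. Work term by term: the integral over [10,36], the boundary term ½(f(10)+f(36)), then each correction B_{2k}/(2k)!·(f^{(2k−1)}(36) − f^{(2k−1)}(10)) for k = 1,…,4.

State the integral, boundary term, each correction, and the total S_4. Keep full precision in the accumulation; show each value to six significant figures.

∫_10^36 1/x^4 dx evaluates to 0.000326189.
½[f(10) + f(36)] = ½[0.000100000 + 5.95374e-07] = 5.02977e-05.
So far: 0.000376487.
k=1: B_{2}/(2)! × [f^{(1)}(36) − f^{(1)}(10)] = 1/12 × (-6.61527e-08 − (-4.00000e-05)) = 3.32782e-06.
Running total after k=1: 0.000379814.
k=2: B_{4}/(4)! × [f^{(3)}(36) − f^{(3)}(10)] = −1/720 × (-1.53131e-09 − (-1.20000e-05)) = -1.66645e-08.
Running total after k=2: 0.000379798.
k=3: B_{6}/(6)! × [f^{(5)}(36) − f^{(5)}(10)] = 1/30240 × (-6.61678e-11 − (-6.72000e-06)) = 2.22220e-10.
Running total after k=3: 0.000379798.
k=4: B_{8}/(8)! × [f^{(7)}(36) − f^{(7)}(10)] = −1/1209600 × (-4.59499e-12 − (-6.04800e-06)) = -5.00000e-12.

S_4 ≈ 0.000379798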